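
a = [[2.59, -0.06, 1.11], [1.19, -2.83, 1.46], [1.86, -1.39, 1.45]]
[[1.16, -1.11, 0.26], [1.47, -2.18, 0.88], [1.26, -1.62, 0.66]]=a@[[0.50, -0.38, -0.14], [-0.38, 0.57, -0.08], [-0.14, -0.08, 0.56]]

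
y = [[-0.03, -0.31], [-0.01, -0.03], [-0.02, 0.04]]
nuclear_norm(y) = 0.34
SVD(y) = [[0.99, 0.09],[0.1, 0.29],[-0.12, 0.95]] @ diag([0.3152622439256431, 0.02469245947588789]) @ [[-0.09, -1.0], [-1.00, 0.09]]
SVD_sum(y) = [[-0.03, -0.31], [-0.00, -0.03], [0.00, 0.04]] + [[-0.00, 0.00], [-0.01, 0.00], [-0.02, 0.0]]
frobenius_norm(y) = 0.32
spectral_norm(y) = 0.32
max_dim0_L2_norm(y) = 0.31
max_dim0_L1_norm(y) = 0.38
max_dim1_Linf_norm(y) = 0.31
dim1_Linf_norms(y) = [0.31, 0.03, 0.04]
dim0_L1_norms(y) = [0.06, 0.38]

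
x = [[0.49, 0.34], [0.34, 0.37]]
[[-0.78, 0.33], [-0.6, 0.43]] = x@ [[-1.27,  -0.36], [-0.46,  1.48]]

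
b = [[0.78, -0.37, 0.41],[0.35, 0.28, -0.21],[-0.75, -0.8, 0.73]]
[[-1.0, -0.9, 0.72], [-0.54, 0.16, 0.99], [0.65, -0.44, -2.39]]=b @ [[-0.82,-0.71,1.60],[-4.81,2.51,1.76],[-5.23,1.42,0.30]]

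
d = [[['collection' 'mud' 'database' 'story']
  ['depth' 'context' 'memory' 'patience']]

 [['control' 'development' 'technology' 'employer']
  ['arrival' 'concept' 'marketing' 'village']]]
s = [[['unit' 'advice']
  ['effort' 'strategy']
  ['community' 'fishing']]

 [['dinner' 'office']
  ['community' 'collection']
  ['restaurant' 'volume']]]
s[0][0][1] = 'advice'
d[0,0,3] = 'story'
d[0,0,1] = 'mud'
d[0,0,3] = 'story'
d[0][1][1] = 'context'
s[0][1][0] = 'effort'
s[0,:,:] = [['unit', 'advice'], ['effort', 'strategy'], ['community', 'fishing']]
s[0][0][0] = 'unit'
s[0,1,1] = 'strategy'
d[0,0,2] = 'database'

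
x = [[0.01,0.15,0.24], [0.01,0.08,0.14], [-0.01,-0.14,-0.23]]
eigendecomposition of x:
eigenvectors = [[-0.83,  0.13,  -0.66], [-0.47,  0.84,  -0.39], [0.32,  -0.53,  0.64]]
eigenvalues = [0.0, -0.01, -0.14]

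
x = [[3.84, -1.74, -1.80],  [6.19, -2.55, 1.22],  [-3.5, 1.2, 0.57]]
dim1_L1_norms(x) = [7.38, 9.96, 5.27]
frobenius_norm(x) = 9.02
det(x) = 5.06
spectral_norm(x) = 8.73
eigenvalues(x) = [(3.8+0j), (-0.97+0.62j), (-0.97-0.62j)]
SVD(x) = [[-0.49,0.76,0.42], [-0.76,-0.61,0.22], [0.42,-0.22,0.88]] @ diag([8.731753252814796, 2.2415935099991406, 0.258541423930294]) @ [[-0.93, 0.38, 0.02], [-0.03, -0.02, -1.00], [-0.38, -0.93, 0.03]]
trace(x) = 1.86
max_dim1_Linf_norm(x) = 6.19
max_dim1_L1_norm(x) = 9.96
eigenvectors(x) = [[-0.66+0.00j, (0.27+0.07j), (0.27-0.07j)], [(-0.55+0j), 0.94+0.00j, 0.94-0.00j], [0.51+0.00j, (-0.16+0.1j), (-0.16-0.1j)]]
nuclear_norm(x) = 11.23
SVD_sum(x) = [[3.93, -1.61, -0.09], [6.17, -2.52, -0.14], [-3.43, 1.40, 0.08]] + [[-0.05, -0.03, -1.71], [0.04, 0.02, 1.36], [0.01, 0.01, 0.48]] + [[-0.04,  -0.1,  0.0], [-0.02,  -0.05,  0.00], [-0.09,  -0.21,  0.01]]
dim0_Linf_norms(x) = [6.19, 2.55, 1.8]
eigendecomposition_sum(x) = [[3.13+0.00j,  (-1.28+0j),  -2.22+0.00j], [2.58+0.00j,  -1.05+0.00j,  (-1.84+0j)], [(-2.43+0j),  0.99-0.00j,  1.73+0.00j]] + [[0.36+0.74j,-0.23-0.00j,(0.21+0.96j)], [(1.8+2.08j),-0.75+0.20j,1.53+2.90j], [-0.54-0.15j,0.10-0.12j,(-0.58-0.32j)]] + [[0.36-0.74j, -0.23+0.00j, (0.21-0.96j)], [1.80-2.08j, (-0.75-0.2j), 1.53-2.90j], [(-0.54+0.15j), 0.10+0.12j, (-0.58+0.32j)]]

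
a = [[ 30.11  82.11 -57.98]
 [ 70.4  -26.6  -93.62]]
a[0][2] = -57.98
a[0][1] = 82.11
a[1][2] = -93.62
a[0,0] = 30.11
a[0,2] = -57.98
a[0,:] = [30.11, 82.11, -57.98]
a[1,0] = 70.4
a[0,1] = 82.11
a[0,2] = -57.98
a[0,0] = 30.11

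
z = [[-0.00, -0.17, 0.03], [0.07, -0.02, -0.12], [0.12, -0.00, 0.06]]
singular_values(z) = [0.17, 0.14, 0.13]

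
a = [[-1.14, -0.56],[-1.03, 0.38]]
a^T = [[-1.14,-1.03], [-0.56,0.38]]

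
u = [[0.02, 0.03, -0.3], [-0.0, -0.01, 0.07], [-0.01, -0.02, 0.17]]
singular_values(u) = [0.35, 0.01, 0.0]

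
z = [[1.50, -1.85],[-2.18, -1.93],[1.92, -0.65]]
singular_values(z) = [3.27, 2.75]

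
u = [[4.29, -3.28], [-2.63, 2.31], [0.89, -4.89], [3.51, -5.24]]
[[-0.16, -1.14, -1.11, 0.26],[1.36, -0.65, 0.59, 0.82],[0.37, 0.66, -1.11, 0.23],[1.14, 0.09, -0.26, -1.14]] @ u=[[2.24,1.96], [10.95,-13.14], [-0.33,4.53], [0.42,3.71]]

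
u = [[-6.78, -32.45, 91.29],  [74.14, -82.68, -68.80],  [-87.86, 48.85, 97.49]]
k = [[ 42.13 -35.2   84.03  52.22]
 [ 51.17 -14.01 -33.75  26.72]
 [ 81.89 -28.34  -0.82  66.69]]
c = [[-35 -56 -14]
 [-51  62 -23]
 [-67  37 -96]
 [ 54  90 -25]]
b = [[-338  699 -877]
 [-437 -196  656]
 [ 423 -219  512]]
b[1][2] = 656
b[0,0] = -338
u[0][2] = 91.29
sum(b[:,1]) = 284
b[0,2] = -877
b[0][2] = -877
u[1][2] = -68.8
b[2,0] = 423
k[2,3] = 66.69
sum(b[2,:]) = 716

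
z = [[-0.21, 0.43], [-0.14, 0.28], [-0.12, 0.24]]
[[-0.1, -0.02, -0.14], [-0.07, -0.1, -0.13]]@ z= [[0.04, -0.08], [0.04, -0.09]]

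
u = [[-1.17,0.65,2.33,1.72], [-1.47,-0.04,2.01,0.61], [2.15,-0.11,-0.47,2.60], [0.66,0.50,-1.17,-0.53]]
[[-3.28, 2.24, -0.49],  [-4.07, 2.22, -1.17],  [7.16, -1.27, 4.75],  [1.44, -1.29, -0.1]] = u@[[4.0, -0.47, 2.9], [-0.44, -0.17, -0.55], [1.01, 0.75, 1.62], [-0.39, 0.03, -0.30]]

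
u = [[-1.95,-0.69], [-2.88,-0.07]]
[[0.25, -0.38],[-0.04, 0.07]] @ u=[[0.61, -0.15], [-0.12, 0.02]]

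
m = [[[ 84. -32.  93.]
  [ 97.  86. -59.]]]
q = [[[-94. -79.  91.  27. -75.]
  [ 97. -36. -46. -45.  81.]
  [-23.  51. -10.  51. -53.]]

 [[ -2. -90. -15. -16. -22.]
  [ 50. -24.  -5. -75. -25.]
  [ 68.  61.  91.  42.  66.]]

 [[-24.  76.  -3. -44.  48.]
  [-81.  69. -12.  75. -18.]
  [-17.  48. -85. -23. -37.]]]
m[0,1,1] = 86.0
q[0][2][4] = -53.0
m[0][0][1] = -32.0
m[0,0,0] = 84.0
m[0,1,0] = 97.0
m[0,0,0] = 84.0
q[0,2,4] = -53.0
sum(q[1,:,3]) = -49.0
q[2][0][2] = -3.0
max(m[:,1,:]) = 97.0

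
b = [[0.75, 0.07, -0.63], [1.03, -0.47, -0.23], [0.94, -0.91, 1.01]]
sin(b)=[[0.81, -0.05, -0.42], [1.05, -0.54, -0.08], [0.83, -0.85, 0.96]]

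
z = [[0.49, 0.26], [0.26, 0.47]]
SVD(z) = [[-0.72, -0.69], [-0.69, 0.72]] @ diag([0.7401922366251535, 0.21980776337484623]) @ [[-0.72, -0.69],[-0.69, 0.72]]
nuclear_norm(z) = 0.96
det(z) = 0.16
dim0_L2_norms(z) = [0.55, 0.54]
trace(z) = 0.96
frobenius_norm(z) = 0.77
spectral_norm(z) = 0.74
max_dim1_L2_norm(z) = 0.55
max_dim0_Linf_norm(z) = 0.49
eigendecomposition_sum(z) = [[0.38, 0.37],[0.37, 0.36]] + [[0.11, -0.11], [-0.11, 0.11]]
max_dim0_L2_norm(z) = 0.55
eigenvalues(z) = [0.74, 0.22]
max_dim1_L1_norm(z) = 0.75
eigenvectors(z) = [[0.72, -0.69],[0.69, 0.72]]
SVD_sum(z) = [[0.38, 0.37], [0.37, 0.36]] + [[0.11, -0.11], [-0.11, 0.11]]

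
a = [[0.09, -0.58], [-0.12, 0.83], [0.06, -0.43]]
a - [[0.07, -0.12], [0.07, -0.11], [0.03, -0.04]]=[[0.02, -0.46], [-0.19, 0.94], [0.03, -0.39]]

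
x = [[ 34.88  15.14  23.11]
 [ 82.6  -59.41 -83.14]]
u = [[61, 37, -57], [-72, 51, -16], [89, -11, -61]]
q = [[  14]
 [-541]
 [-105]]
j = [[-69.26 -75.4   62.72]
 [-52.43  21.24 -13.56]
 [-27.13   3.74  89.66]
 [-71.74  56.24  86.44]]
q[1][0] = -541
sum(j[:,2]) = 225.26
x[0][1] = 15.14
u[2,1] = -11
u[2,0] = 89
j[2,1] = 3.74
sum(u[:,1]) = 77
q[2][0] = -105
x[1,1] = -59.41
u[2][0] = 89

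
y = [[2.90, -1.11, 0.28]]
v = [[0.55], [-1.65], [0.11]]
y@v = [[3.46]]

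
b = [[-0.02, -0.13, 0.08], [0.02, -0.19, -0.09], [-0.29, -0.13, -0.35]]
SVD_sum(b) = [[0.00, 0.00, 0.00], [-0.07, -0.04, -0.09], [-0.27, -0.17, -0.35]] + [[0.04, -0.13, 0.03], [0.04, -0.15, 0.04], [-0.01, 0.04, -0.01]] + [[-0.06, -0.01, 0.05], [0.05, 0.00, -0.04], [-0.01, -0.0, 0.01]]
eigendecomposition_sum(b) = [[(0.01-0j), (0.02-0j), 0.02+0.00j],[(-0.09+0j), -0.13+0.00j, (-0.12-0j)],[(-0.19+0j), -0.30+0.00j, (-0.27-0j)]] + [[(-0.02+0.09j),(-0.07-0.04j),(0.03+0.02j)], [0.05+0.01j,(-0.03+0.04j),0.02-0.02j], [-0.05-0.08j,(0.08-0.02j),(-0.04+0j)]] + [[-0.02-0.09j, -0.07+0.04j, 0.03-0.02j], [(0.05-0.01j), (-0.03-0.04j), (0.02+0.02j)], [-0.05+0.08j, 0.08+0.02j, (-0.04-0j)]]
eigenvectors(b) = [[(0.05+0j), (0.47+0.43j), 0.47-0.43j], [-0.41+0.00j, 0.28-0.28j, 0.28+0.28j], [(-0.91+0j), -0.65+0.00j, (-0.65-0j)]]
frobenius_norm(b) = 0.54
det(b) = -0.01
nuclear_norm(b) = 0.80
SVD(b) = [[0.00, 0.63, 0.78], [-0.25, 0.75, -0.61], [-0.97, -0.19, 0.16]] @ diag([0.4865434788943126, 0.2140806075582315, 0.09615059340907932]) @ [[0.57, 0.36, 0.74], [0.28, -0.93, 0.24], [-0.78, -0.07, 0.63]]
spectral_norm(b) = 0.49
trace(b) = -0.56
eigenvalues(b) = [(-0.39+0j), (-0.08+0.14j), (-0.08-0.14j)]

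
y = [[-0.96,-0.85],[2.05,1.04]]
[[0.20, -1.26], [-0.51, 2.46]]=y @ [[-0.30, 1.05], [0.1, 0.3]]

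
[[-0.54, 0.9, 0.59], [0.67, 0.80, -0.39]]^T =[[-0.54, 0.67],[0.9, 0.80],[0.59, -0.39]]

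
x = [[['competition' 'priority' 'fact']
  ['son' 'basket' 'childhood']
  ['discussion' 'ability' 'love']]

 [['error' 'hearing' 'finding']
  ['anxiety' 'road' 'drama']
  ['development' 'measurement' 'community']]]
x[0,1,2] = 'childhood'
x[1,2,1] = 'measurement'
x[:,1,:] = [['son', 'basket', 'childhood'], ['anxiety', 'road', 'drama']]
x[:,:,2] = [['fact', 'childhood', 'love'], ['finding', 'drama', 'community']]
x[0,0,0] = 'competition'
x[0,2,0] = 'discussion'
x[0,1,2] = 'childhood'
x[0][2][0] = 'discussion'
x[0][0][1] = 'priority'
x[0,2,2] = 'love'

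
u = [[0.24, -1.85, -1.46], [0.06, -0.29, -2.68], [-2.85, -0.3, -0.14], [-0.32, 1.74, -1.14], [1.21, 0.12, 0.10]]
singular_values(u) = [3.35, 3.11, 2.47]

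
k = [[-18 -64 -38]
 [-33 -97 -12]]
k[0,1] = -64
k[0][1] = -64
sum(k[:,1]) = -161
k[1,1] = -97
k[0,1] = -64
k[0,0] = -18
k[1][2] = -12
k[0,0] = -18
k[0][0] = -18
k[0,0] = -18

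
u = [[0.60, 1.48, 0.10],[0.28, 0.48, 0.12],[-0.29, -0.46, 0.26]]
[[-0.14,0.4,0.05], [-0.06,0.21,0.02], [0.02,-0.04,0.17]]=u @ [[-0.04,0.51,-0.47], [-0.07,0.03,0.19], [-0.10,0.46,0.47]]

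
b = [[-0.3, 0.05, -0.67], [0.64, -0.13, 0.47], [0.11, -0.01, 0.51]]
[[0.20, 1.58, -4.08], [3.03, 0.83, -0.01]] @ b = [[0.5,  -0.15,  -1.47], [-0.38,  0.04,  -1.65]]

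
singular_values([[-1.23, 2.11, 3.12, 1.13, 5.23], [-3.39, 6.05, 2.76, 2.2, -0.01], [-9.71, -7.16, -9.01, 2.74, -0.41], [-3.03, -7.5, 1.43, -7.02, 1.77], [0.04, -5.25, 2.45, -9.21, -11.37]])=[18.36, 15.56, 9.1, 6.67, 0.59]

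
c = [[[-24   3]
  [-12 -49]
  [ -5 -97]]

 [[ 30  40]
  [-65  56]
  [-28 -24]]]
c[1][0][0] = 30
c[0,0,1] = 3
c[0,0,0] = -24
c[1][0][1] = 40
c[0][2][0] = -5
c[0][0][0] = -24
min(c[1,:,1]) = -24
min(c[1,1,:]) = -65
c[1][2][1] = -24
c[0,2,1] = -97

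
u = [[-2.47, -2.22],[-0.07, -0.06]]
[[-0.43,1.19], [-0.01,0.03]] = u @ [[-0.24,-0.41],[0.46,-0.08]]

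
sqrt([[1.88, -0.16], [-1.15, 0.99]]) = [[1.36, -0.07], [-0.49, 0.98]]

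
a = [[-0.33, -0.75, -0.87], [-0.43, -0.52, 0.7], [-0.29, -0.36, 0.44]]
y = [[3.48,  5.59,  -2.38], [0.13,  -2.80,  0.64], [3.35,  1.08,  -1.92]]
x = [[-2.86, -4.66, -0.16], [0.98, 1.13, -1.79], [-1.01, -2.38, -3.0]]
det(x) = -0.06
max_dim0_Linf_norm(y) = 5.59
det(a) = -0.00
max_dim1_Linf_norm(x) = 4.66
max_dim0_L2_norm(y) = 6.34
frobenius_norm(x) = 7.14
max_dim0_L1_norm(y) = 9.47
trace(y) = -1.24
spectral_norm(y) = 8.07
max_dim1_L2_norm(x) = 5.47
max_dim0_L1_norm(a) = 2.01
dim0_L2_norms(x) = [3.19, 5.35, 3.5]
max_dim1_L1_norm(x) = 7.68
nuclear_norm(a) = 2.36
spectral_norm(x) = 6.32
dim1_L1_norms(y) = [11.45, 3.57, 6.35]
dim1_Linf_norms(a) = [0.87, 0.7, 0.44]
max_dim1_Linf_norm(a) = 0.87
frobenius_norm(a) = 1.67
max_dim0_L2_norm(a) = 1.2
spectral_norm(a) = 1.21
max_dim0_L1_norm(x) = 8.17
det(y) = 7.02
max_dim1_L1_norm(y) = 11.45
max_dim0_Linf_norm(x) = 4.66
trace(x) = -4.73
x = y @ a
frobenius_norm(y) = 8.57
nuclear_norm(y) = 11.23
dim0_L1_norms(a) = [1.05, 1.63, 2.01]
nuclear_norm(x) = 9.66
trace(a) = -0.41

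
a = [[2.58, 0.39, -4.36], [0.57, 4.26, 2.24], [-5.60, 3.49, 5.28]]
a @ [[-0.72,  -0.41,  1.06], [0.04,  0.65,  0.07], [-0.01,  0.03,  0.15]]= [[-1.80, -0.94, 2.11], [-0.26, 2.60, 1.24], [4.12, 4.72, -4.90]]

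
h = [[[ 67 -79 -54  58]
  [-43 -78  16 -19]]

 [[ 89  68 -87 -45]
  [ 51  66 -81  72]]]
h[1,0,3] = -45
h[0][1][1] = -78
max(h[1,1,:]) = 72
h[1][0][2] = -87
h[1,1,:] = [51, 66, -81, 72]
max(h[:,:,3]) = 72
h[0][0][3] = 58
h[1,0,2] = -87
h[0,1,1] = -78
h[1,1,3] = 72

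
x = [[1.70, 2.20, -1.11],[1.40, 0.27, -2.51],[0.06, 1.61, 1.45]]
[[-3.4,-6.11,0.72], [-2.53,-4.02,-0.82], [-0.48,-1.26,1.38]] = x @[[0.2, -1.97, 0.23], [-1.20, -1.06, 0.40], [0.99, 0.39, 0.5]]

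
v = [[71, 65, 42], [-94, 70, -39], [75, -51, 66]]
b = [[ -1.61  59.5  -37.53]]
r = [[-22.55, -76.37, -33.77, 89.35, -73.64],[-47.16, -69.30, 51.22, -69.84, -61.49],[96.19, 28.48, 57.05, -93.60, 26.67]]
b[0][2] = -37.53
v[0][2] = 42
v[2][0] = 75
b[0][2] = -37.53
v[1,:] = [-94, 70, -39]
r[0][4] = -73.64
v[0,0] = 71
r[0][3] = 89.35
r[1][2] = 51.22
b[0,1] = 59.5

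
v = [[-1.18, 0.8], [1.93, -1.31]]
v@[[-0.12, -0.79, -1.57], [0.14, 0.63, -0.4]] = [[0.25, 1.44, 1.53], [-0.42, -2.35, -2.51]]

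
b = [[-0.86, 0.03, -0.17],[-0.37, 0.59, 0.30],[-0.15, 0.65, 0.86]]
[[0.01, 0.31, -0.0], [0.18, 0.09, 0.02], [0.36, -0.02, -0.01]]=b @ [[-0.08, -0.35, 0.02], [0.08, -0.03, 0.07], [0.35, -0.06, -0.06]]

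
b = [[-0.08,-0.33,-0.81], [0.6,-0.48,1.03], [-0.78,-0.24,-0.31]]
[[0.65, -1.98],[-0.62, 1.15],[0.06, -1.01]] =b @ [[0.26, 0.10],[-0.08, 1.57],[-0.79, 1.79]]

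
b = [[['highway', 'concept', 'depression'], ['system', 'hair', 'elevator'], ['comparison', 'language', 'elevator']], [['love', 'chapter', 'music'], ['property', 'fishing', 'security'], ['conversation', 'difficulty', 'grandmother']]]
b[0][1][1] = 'hair'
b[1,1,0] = 'property'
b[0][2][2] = 'elevator'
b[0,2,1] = 'language'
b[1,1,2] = 'security'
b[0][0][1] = 'concept'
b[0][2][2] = 'elevator'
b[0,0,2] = 'depression'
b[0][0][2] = 'depression'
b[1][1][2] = 'security'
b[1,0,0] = 'love'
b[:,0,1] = ['concept', 'chapter']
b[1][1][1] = 'fishing'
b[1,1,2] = 'security'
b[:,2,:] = [['comparison', 'language', 'elevator'], ['conversation', 'difficulty', 'grandmother']]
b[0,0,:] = ['highway', 'concept', 'depression']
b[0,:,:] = [['highway', 'concept', 'depression'], ['system', 'hair', 'elevator'], ['comparison', 'language', 'elevator']]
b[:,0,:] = [['highway', 'concept', 'depression'], ['love', 'chapter', 'music']]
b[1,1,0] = 'property'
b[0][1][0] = 'system'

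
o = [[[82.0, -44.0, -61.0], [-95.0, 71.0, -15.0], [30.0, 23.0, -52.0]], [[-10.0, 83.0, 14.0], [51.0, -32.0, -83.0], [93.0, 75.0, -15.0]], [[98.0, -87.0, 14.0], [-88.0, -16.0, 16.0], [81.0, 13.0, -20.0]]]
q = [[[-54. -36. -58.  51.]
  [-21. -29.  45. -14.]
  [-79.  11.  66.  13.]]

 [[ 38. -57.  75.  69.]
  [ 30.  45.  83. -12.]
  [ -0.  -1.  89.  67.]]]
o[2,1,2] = 16.0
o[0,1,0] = -95.0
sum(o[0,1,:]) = -39.0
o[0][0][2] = -61.0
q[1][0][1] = -57.0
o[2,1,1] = -16.0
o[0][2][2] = -52.0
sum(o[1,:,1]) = 126.0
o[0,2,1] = 23.0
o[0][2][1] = 23.0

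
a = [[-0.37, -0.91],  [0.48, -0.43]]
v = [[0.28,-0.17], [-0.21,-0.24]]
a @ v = [[0.09, 0.28], [0.22, 0.02]]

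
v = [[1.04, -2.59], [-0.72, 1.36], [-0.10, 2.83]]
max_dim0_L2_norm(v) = 4.07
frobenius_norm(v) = 4.26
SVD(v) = [[-0.66,0.49],[0.36,-0.47],[0.66,0.74]] @ diag([4.189081274213104, 0.7925894763603167]) @ [[-0.24, 0.97], [0.97, 0.24]]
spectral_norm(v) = 4.19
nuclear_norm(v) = 4.98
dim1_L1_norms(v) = [3.63, 2.08, 2.93]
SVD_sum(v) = [[0.67, -2.68],[-0.36, 1.45],[-0.67, 2.69]] + [[0.37, 0.09], [-0.36, -0.09], [0.57, 0.14]]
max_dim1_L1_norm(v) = 3.63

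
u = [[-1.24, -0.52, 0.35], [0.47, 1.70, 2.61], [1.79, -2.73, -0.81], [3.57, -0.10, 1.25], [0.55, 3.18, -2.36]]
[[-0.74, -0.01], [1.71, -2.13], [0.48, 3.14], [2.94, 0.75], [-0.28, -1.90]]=u @ [[0.67, 0.29],  [0.13, -0.87],  [0.45, -0.30]]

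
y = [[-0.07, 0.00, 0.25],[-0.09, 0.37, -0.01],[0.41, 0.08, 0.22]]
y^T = [[-0.07, -0.09, 0.41], [0.00, 0.37, 0.08], [0.25, -0.01, 0.22]]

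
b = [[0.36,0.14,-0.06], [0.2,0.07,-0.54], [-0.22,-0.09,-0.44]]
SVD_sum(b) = [[0.01, 0.0, -0.11], [0.07, 0.02, -0.56], [0.05, 0.02, -0.4]] + [[0.35, 0.13, 0.05], [0.13, 0.05, 0.02], [-0.27, -0.11, -0.04]] + [[-0.00,0.0,-0.00],[0.0,-0.0,0.0],[-0.00,0.0,-0.00]]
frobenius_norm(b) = 0.86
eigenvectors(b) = [[-0.74, -0.36, -0.06],[-0.64, 0.93, 0.69],[0.23, -0.01, 0.72]]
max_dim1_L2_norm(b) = 0.58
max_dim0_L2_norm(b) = 0.7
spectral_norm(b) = 0.70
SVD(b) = [[-0.16, 0.76, 0.64],[-0.80, 0.28, -0.53],[-0.58, -0.59, 0.56]] @ diag([0.7023838417243439, 0.4960389873186912, 0.001503976196375961]) @ [[-0.13, -0.04, 0.99], [0.92, 0.36, 0.13], [-0.36, 0.93, -0.01]]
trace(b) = -0.01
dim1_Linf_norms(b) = [0.36, 0.54, 0.44]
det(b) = 0.00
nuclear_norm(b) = 1.20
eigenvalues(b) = [0.5, -0.0, -0.51]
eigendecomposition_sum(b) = [[0.35, 0.14, -0.1], [0.30, 0.12, -0.09], [-0.11, -0.04, 0.03]] + [[-0.0, 0.0, -0.00],[0.00, -0.0, 0.00],[-0.00, 0.00, -0.00]] + [[0.01, 0.00, 0.04],[-0.10, -0.05, -0.45],[-0.11, -0.05, -0.47]]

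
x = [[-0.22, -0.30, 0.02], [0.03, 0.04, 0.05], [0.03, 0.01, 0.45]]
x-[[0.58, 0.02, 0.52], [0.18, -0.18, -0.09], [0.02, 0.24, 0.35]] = [[-0.8, -0.32, -0.50], [-0.15, 0.22, 0.14], [0.01, -0.23, 0.10]]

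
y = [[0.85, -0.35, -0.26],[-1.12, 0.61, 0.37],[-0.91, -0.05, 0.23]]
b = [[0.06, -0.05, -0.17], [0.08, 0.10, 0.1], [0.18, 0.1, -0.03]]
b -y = [[-0.79, 0.3, 0.09], [1.2, -0.51, -0.27], [1.09, 0.15, -0.26]]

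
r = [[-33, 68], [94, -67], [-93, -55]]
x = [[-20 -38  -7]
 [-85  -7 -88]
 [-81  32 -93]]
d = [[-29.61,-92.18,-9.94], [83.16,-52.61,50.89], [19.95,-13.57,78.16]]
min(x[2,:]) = -93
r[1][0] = 94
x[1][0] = -85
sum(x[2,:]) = -142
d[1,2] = 50.89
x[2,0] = -81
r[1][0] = 94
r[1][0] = 94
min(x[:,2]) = -93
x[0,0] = -20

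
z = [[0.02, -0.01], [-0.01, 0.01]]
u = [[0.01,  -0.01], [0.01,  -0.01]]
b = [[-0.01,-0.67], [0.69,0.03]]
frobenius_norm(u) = 0.02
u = b @ z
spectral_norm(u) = 0.02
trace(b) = 0.02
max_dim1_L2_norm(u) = 0.01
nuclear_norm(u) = 0.02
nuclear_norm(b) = 1.36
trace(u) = 0.00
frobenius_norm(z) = 0.03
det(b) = 0.46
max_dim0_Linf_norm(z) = 0.02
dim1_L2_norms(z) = [0.02, 0.01]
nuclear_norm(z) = 0.03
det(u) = 0.00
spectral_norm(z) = 0.03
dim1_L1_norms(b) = [0.68, 0.72]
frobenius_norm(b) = 0.96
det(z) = 0.00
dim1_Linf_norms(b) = [0.67, 0.69]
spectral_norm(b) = 0.70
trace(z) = 0.03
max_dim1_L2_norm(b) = 0.69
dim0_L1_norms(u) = [0.02, 0.02]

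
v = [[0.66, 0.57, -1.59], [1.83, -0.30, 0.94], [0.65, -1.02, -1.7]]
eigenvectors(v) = [[(-0.7+0j),-0.37+0.21j,(-0.37-0.21j)], [(-0.7+0j),(0.66+0j),(0.66-0j)], [0.08+0.00j,-0.04+0.62j,(-0.04-0.62j)]]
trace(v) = -1.34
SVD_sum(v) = [[0.38, -0.23, -1.54], [-0.1, 0.06, 0.41], [0.46, -0.28, -1.86]] + [[0.07, -0.02, 0.02], [1.91, -0.46, 0.53], [0.37, -0.09, 0.1]] + [[0.22, 0.82, -0.07],[0.03, 0.1, -0.01],[-0.17, -0.65, 0.06]]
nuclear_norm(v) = 5.71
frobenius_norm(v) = 3.46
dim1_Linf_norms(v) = [1.59, 1.83, 1.7]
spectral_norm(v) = 2.55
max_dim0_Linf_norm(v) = 1.83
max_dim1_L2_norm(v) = 2.09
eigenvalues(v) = [(1.42+0j), (-1.38+1.47j), (-1.38-1.47j)]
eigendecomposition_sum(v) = [[0.90+0.00j, 0.48+0.00j, -0.31+0.00j], [(0.9+0j), 0.48+0.00j, (-0.31+0j)], [-0.11+0.00j, (-0.06+0j), (0.04+0j)]] + [[(-0.12+0.39j), 0.04-0.43j, -0.64-0.30j], [(0.47-0.44j), (-0.39+0.54j), (0.63+0.89j)], [(0.38+0.46j), (-0.48-0.4j), -0.87+0.53j]] + [[(-0.12-0.39j), (0.04+0.43j), -0.64+0.30j], [0.47+0.44j, (-0.39-0.54j), (0.63-0.89j)], [0.38-0.46j, (-0.48+0.4j), -0.87-0.53j]]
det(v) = 5.75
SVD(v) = [[-0.63, -0.03, -0.78], [0.17, -0.98, -0.09], [-0.76, -0.19, 0.62]] @ diag([2.547418350633829, 2.0704093042913994, 1.0899839721563027]) @ [[-0.24,0.14,0.96],  [-0.94,0.23,-0.26],  [-0.26,-0.96,0.08]]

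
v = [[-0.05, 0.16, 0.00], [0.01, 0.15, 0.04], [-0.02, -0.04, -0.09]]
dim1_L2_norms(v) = [0.17, 0.16, 0.1]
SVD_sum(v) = [[-0.02, 0.16, 0.03], [-0.02, 0.15, 0.03], [0.01, -0.05, -0.01]] + [[-0.02,0.01,-0.04], [0.01,-0.00,0.02], [-0.04,0.01,-0.07]] + [[-0.01,-0.0,0.01],[0.02,0.00,-0.01],[0.01,0.0,-0.01]]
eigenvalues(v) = [-0.1, -0.04, 0.15]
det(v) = 0.00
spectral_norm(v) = 0.23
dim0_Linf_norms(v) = [0.05, 0.16, 0.09]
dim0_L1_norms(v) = [0.08, 0.35, 0.13]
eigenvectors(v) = [[0.55,-0.91,0.62], [-0.16,-0.04,0.77], [0.82,0.42,-0.18]]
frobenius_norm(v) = 0.25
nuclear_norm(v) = 0.35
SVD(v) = [[-0.70,0.48,-0.53],[-0.67,-0.19,0.72],[0.24,0.86,0.45]] @ diag([0.22892711988480638, 0.09601952203431176, 0.027796135874430472]) @ [[0.10, -0.97, -0.21], [-0.45, 0.15, -0.88], [0.89, 0.19, -0.42]]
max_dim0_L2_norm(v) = 0.22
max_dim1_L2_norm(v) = 0.17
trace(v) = 0.01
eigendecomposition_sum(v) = [[-0.02, 0.01, -0.05], [0.01, -0.00, 0.01], [-0.03, 0.01, -0.07]] + [[-0.03, 0.03, 0.03], [-0.0, 0.0, 0.0], [0.01, -0.01, -0.01]] + [[0.0, 0.12, 0.02], [0.01, 0.15, 0.03], [-0.00, -0.04, -0.01]]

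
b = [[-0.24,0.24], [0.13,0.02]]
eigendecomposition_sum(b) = [[-0.26, 0.18], [0.10, -0.07]] + [[0.02, 0.06], [0.03, 0.09]]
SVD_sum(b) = [[-0.26, 0.22], [0.06, -0.06]] + [[0.02, 0.02], [0.07, 0.08]]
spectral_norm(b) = 0.35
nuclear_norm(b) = 0.45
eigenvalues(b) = [-0.33, 0.11]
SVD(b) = [[-0.97,0.24], [0.24,0.97]] @ diag([0.34909211985438865, 0.10312464232941183]) @ [[0.76, -0.65], [0.65, 0.76]]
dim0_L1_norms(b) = [0.37, 0.26]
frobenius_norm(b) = 0.36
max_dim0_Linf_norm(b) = 0.24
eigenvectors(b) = [[-0.94, -0.57], [0.35, -0.82]]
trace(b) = -0.22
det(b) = -0.04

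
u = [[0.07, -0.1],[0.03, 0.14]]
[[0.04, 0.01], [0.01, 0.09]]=u @ [[0.56, 0.83], [-0.05, 0.44]]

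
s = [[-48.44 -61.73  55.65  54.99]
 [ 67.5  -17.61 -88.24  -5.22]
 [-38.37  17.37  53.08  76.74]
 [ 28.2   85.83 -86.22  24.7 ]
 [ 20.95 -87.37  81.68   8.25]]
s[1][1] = -17.61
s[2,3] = 76.74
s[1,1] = -17.61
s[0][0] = -48.44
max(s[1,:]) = 67.5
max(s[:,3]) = 76.74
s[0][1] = -61.73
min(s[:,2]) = -88.24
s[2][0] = -38.37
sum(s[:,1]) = -63.510000000000005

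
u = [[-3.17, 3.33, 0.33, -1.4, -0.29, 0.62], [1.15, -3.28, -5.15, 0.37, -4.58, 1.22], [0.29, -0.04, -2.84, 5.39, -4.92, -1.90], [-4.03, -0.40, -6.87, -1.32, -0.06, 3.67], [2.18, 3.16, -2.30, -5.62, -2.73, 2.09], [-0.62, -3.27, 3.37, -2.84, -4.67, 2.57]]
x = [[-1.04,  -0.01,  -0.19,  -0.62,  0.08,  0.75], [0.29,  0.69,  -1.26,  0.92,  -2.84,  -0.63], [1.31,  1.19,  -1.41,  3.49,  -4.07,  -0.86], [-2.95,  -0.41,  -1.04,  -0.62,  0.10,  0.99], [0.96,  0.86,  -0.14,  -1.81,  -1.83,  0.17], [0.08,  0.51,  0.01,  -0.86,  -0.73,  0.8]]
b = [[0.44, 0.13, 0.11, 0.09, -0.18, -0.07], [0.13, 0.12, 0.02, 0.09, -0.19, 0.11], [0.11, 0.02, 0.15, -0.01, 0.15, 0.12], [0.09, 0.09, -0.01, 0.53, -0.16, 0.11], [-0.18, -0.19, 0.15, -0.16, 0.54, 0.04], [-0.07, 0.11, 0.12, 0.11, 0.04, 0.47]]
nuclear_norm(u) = 40.62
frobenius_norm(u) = 18.74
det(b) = -0.00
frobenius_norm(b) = 1.20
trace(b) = 2.25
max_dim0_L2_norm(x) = 5.34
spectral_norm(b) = 0.88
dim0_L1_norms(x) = [6.63, 3.67, 4.05, 8.32, 9.65, 4.2]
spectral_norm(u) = 11.33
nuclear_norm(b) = 2.26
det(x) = 0.01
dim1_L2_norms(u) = [4.87, 7.82, 8.06, 8.88, 7.96, 7.68]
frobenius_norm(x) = 8.36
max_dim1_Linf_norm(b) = 0.54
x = u @ b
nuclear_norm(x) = 14.40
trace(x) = -3.41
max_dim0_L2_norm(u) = 9.93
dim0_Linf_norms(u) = [4.03, 3.33, 6.87, 5.62, 4.92, 3.67]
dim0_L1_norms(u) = [11.44, 13.48, 20.86, 16.94, 17.25, 12.07]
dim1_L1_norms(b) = [1.02, 0.66, 0.56, 0.99, 1.26, 0.92]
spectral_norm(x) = 6.86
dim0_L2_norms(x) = [3.54, 1.75, 2.17, 4.22, 5.34, 1.83]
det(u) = -12125.84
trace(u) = -10.77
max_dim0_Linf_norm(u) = 6.87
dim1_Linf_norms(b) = [0.44, 0.19, 0.15, 0.53, 0.54, 0.47]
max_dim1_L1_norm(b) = 1.26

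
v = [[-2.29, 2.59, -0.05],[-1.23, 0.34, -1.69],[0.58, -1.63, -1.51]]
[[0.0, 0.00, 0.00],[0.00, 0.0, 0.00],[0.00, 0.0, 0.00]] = v @ [[-0.0, -0.0, 0.00],[0.0, 0.0, -0.00],[-0.0, -0.00, 0.00]]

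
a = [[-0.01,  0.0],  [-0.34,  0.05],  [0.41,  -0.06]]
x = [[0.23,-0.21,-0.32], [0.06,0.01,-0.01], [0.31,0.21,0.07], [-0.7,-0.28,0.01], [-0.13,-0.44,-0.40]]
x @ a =[[-0.06, 0.01], [-0.01, 0.0], [-0.05, 0.01], [0.11, -0.01], [-0.01, 0.0]]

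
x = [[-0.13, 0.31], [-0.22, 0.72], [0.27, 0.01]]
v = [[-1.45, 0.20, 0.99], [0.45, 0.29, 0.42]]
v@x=[[0.41,-0.30], [-0.01,0.35]]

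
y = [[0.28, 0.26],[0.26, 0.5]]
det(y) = 0.07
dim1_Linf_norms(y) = [0.28, 0.5]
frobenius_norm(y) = 0.68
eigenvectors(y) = [[-0.83, -0.55],[0.55, -0.83]]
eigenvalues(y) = [0.11, 0.67]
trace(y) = 0.78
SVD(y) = [[-0.55, -0.83], [-0.83, 0.55]] @ diag([0.6723118842698621, 0.10768811573013796]) @ [[-0.55, -0.83], [-0.83, 0.55]]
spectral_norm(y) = 0.67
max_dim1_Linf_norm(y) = 0.5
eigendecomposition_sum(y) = [[0.07, -0.05], [-0.05, 0.03]] + [[0.21, 0.31], [0.31, 0.47]]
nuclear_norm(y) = 0.78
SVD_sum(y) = [[0.21, 0.31], [0.31, 0.47]] + [[0.07, -0.05],[-0.05, 0.03]]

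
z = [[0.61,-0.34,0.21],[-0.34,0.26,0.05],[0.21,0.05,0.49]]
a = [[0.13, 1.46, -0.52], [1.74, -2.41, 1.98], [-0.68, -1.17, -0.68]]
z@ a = [[-0.66, 1.46, -1.13],[0.37, -1.18, 0.66],[-0.22, -0.39, -0.34]]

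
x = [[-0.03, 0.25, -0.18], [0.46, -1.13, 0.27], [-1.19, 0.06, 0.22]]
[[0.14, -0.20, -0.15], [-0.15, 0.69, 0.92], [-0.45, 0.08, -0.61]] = x @ [[0.24,-0.02,0.44], [0.05,-0.52,-0.68], [-0.75,0.40,-0.19]]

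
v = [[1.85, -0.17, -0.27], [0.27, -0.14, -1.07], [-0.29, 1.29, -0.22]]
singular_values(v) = [2.0, 1.28, 0.96]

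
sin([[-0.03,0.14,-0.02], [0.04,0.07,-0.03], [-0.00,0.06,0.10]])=[[-0.03,0.14,-0.02], [0.04,0.07,-0.03], [-0.00,0.06,0.10]]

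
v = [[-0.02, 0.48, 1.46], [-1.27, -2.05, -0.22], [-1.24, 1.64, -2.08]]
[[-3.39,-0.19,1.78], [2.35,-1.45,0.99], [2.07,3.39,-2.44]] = v@[[0.22, -0.50, -0.57], [-1.07, 1.07, -0.27], [-1.97, -0.49, 1.30]]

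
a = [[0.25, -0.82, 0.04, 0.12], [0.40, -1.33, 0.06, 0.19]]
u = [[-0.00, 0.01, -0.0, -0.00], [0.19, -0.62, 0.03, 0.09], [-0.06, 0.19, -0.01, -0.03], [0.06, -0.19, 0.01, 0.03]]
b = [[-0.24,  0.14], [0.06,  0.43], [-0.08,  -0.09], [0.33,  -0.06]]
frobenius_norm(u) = 0.71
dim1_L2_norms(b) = [0.28, 0.43, 0.12, 0.34]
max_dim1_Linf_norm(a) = 1.33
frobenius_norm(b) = 0.63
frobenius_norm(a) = 1.65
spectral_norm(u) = 0.71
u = b @ a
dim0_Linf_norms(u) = [0.19, 0.62, 0.03, 0.09]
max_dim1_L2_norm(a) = 1.4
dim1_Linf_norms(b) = [0.24, 0.43, 0.09, 0.33]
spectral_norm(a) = 1.65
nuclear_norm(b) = 0.88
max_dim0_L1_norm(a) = 2.15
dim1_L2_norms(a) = [0.87, 1.4]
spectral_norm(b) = 0.47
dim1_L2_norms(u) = [0.01, 0.66, 0.2, 0.2]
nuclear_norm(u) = 0.72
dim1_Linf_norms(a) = [0.82, 1.33]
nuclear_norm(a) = 1.65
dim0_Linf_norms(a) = [0.4, 1.33, 0.06, 0.19]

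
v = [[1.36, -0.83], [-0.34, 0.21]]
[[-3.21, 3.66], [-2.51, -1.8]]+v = [[-1.85, 2.83],[-2.85, -1.59]]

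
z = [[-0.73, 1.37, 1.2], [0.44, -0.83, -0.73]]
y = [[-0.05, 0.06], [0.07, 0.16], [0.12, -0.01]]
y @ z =[[0.06, -0.12, -0.10], [0.02, -0.04, -0.03], [-0.09, 0.17, 0.15]]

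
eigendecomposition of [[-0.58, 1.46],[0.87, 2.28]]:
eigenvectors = [[-0.97, -0.41], [0.26, -0.91]]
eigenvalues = [-0.97, 2.67]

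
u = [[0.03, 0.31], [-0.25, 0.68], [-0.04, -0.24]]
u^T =[[0.03, -0.25, -0.04], [0.31, 0.68, -0.24]]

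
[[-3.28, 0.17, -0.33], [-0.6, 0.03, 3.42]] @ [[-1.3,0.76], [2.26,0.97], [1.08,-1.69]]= [[4.29, -1.77], [4.54, -6.21]]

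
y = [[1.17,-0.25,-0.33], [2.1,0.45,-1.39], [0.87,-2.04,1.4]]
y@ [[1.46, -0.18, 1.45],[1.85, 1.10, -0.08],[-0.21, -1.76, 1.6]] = [[1.31, 0.10, 1.19], [4.19, 2.56, 0.78], [-2.8, -4.86, 3.66]]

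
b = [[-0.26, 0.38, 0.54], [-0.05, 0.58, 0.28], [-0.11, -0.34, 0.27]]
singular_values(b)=[0.92, 0.52, 0.06]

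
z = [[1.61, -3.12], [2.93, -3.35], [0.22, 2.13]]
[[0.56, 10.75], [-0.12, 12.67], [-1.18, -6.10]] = z @ [[-0.6, 0.94],[-0.49, -2.96]]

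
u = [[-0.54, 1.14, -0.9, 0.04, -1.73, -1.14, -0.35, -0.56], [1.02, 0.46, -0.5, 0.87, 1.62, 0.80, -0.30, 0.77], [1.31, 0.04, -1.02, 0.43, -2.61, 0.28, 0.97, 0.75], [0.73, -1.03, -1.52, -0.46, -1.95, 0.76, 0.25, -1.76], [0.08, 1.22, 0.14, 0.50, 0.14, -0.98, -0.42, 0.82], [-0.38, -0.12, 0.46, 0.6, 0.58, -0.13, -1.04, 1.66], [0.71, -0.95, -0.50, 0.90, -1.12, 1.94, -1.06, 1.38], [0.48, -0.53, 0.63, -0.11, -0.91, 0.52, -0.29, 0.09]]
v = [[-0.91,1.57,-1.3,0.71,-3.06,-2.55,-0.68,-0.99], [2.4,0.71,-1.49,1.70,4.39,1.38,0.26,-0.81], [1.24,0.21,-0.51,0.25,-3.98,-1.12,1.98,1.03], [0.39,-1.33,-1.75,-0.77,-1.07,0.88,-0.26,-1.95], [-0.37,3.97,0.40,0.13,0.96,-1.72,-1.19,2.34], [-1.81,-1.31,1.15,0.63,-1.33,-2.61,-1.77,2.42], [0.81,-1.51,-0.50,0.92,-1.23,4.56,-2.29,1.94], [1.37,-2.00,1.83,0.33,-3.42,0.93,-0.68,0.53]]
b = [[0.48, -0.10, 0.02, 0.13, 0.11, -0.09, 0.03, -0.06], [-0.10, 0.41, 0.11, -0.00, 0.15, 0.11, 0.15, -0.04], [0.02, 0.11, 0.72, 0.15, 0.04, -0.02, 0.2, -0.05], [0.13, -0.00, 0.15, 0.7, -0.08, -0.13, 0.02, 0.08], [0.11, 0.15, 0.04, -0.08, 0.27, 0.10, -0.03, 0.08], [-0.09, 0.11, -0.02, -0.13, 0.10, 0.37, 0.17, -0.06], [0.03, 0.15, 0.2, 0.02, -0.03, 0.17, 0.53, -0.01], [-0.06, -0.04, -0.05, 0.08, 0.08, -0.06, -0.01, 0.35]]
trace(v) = -4.89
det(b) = -0.00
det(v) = -23011.24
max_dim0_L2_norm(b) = 0.77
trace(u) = -2.52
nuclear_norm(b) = 3.83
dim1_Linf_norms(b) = [0.48, 0.41, 0.72, 0.7, 0.27, 0.37, 0.53, 0.35]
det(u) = 0.31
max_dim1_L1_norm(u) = 8.56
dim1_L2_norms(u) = [2.67, 2.49, 3.37, 3.41, 1.9, 2.22, 3.24, 1.45]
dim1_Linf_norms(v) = [3.06, 4.39, 3.98, 1.95, 3.97, 2.61, 4.56, 3.42]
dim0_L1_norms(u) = [5.25, 5.49, 5.67, 3.91, 10.66, 6.55, 4.68, 7.79]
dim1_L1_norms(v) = [11.77, 13.14, 10.32, 8.4, 11.08, 13.03, 13.76, 11.09]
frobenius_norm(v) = 14.16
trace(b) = 3.83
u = b @ v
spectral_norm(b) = 0.98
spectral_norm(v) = 8.46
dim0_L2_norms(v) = [3.77, 5.34, 3.51, 2.33, 7.84, 6.47, 3.84, 4.68]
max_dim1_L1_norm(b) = 1.31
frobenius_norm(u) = 7.58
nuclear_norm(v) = 34.61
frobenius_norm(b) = 1.60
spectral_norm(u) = 5.00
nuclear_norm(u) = 16.93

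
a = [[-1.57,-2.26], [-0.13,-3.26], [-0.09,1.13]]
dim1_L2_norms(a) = [2.75, 3.26, 1.13]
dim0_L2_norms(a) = [1.58, 4.12]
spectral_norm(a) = 4.24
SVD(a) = [[-0.61, 0.79], [-0.75, -0.54], [0.25, 0.29]] @ diag([4.2401852360022, 1.2340296448582444]) @ [[0.24,  0.97],[-0.97,  0.24]]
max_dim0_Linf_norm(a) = 3.26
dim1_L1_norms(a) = [3.83, 3.39, 1.22]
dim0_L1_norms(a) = [1.79, 6.65]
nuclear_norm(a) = 5.47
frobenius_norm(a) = 4.42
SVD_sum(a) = [[-0.62, -2.50], [-0.77, -3.10], [0.26, 1.04]] + [[-0.95, 0.24], [0.64, -0.16], [-0.35, 0.09]]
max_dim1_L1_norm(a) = 3.83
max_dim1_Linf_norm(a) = 3.26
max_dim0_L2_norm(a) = 4.12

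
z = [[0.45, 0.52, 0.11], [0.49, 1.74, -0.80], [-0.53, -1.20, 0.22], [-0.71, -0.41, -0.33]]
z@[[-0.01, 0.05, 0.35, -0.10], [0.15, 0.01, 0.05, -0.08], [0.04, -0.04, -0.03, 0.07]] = [[0.08, 0.02, 0.18, -0.08],[0.22, 0.07, 0.28, -0.24],[-0.17, -0.05, -0.25, 0.16],[-0.07, -0.03, -0.26, 0.08]]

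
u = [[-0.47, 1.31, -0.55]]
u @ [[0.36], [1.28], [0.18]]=[[1.41]]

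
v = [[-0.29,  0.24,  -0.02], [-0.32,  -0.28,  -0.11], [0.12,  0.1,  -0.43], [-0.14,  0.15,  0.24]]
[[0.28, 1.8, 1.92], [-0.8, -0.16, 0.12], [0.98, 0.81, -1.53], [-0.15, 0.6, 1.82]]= v @ [[1.02, -2.61, -4.22], [2.26, 4.19, 3.18], [-1.46, -1.63, 3.13]]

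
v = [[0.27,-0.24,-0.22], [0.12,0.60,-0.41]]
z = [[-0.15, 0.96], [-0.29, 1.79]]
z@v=[[0.07, 0.61, -0.36], [0.14, 1.14, -0.67]]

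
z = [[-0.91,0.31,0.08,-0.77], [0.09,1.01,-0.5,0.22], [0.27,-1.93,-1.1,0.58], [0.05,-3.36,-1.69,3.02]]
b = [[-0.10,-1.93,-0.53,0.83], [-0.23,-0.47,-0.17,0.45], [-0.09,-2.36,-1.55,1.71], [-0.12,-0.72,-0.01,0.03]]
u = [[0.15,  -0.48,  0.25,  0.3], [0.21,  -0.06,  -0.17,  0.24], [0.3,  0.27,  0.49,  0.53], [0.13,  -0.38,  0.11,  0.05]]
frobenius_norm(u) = 1.18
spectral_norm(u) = 0.92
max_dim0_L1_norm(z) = 6.61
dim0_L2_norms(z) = [0.95, 4.02, 2.08, 3.18]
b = u @ z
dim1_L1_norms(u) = [1.18, 0.68, 1.59, 0.67]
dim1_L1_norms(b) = [3.39, 1.32, 5.71, 0.88]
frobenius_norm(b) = 4.08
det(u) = -0.02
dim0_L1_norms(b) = [0.54, 5.48, 2.26, 3.02]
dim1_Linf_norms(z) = [0.91, 1.01, 1.93, 3.36]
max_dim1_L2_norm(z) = 4.82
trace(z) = 2.02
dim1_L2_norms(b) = [2.17, 0.71, 3.3, 0.73]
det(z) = 4.46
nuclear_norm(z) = 8.24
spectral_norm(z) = 5.34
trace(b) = -2.09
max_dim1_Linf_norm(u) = 0.53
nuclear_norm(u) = 2.00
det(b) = -0.08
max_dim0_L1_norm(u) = 1.19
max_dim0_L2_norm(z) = 4.02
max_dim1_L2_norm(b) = 3.3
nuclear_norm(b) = 5.09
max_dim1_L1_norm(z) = 8.12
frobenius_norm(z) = 5.61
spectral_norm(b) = 4.01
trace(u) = 0.63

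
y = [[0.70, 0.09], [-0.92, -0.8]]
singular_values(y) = [1.36, 0.35]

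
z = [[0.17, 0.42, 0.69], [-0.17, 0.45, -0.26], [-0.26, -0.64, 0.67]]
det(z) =0.255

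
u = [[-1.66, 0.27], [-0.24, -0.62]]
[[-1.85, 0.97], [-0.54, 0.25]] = u @[[1.18, -0.61],[0.42, -0.16]]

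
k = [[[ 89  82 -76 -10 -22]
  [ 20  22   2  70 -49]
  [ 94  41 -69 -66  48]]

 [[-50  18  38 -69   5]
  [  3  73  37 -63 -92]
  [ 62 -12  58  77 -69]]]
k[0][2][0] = 94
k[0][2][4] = 48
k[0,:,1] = [82, 22, 41]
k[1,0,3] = -69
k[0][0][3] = -10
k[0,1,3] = 70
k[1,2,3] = 77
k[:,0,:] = [[89, 82, -76, -10, -22], [-50, 18, 38, -69, 5]]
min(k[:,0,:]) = -76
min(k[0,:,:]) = -76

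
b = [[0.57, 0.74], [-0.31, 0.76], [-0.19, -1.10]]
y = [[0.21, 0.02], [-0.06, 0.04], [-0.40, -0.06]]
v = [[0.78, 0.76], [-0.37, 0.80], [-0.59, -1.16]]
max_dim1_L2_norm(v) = 1.3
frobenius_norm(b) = 1.67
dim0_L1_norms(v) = [1.74, 2.72]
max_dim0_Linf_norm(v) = 1.16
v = b + y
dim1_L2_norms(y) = [0.21, 0.07, 0.4]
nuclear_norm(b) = 2.17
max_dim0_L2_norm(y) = 0.46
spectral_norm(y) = 0.46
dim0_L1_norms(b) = [1.07, 2.6]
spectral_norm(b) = 1.55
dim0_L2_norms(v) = [1.05, 1.6]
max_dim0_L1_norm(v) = 2.72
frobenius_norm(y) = 0.46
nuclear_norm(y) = 0.51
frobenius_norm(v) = 1.91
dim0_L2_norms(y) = [0.46, 0.07]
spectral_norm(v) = 1.75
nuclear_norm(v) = 2.52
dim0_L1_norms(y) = [0.67, 0.12]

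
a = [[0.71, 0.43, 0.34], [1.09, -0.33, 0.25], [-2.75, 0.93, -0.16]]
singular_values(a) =[3.18, 0.7, 0.14]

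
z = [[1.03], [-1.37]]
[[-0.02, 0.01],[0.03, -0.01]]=z @[[-0.02, 0.01]]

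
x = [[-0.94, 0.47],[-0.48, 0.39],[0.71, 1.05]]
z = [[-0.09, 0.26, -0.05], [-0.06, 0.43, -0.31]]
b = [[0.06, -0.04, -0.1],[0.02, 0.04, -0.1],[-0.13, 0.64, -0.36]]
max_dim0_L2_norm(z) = 0.5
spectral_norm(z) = 0.59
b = x @ z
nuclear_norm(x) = 2.48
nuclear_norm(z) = 0.71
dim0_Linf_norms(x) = [0.94, 1.05]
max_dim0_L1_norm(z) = 0.69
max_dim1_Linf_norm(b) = 0.64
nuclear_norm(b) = 0.90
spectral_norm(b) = 0.75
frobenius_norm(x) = 1.76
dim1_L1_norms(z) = [0.4, 0.8]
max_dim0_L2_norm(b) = 0.64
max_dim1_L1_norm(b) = 1.13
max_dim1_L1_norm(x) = 1.76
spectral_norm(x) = 1.30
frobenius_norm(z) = 0.60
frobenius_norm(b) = 0.76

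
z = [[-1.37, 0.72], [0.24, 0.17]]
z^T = [[-1.37, 0.24], [0.72, 0.17]]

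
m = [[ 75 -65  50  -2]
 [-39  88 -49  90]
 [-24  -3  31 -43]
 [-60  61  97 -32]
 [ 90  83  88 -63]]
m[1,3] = 90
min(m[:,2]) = -49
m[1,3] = 90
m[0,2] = 50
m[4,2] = 88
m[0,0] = 75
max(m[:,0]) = 90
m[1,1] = 88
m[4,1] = 83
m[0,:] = [75, -65, 50, -2]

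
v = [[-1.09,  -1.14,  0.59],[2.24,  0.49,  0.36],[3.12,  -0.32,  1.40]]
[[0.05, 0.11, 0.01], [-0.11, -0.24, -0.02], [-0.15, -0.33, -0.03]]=v @ [[-0.06,  -0.13,  -0.01], [0.03,  0.06,  0.0], [0.03,  0.07,  0.0]]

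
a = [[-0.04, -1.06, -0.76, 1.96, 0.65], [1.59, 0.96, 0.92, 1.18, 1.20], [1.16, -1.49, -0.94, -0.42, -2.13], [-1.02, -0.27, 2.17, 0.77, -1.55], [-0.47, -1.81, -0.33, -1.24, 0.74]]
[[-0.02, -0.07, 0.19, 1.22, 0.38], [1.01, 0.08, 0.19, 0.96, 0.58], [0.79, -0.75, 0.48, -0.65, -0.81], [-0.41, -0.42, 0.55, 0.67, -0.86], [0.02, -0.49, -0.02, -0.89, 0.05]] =a @ [[0.65, -0.16, 0.14, -0.04, 0.04], [-0.16, 0.35, -0.18, 0.05, 0.09], [0.14, -0.18, 0.17, 0.11, -0.12], [-0.04, 0.05, 0.11, 0.67, 0.07], [0.04, 0.09, -0.12, 0.07, 0.38]]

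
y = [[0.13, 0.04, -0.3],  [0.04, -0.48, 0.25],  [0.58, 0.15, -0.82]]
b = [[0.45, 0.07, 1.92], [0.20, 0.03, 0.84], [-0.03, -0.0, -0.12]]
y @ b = [[0.08, 0.01, 0.32], [-0.09, -0.01, -0.36], [0.32, 0.05, 1.34]]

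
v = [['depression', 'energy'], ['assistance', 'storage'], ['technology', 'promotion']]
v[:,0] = ['depression', 'assistance', 'technology']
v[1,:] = ['assistance', 'storage']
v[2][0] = 'technology'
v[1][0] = 'assistance'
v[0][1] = 'energy'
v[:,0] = ['depression', 'assistance', 'technology']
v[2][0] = 'technology'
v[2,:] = ['technology', 'promotion']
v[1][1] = 'storage'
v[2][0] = 'technology'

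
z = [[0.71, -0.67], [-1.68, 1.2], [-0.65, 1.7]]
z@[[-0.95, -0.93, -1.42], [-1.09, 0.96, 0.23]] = [[0.06, -1.3, -1.16],  [0.29, 2.71, 2.66],  [-1.24, 2.24, 1.31]]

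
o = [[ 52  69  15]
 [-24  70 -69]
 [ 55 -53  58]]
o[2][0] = 55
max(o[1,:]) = 70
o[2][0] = 55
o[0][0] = 52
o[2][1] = -53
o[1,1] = 70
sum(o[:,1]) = 86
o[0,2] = 15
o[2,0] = 55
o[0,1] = 69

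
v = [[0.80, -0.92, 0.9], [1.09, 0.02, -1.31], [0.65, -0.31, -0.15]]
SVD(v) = [[0.13,0.94,-0.31], [-0.95,0.03,-0.31], [-0.29,0.33,0.9]] @ diag([1.7943175787427939, 1.5882417294829017, 0.0035546228717910186]) @ [[-0.62, -0.03, 0.78], [0.63, -0.61, 0.48], [-0.46, -0.79, -0.4]]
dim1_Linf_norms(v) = [0.92, 1.31, 0.65]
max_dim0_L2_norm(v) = 1.6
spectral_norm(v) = 1.79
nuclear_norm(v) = 3.39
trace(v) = 0.67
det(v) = -0.01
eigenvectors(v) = [[-0.37, -0.50, 0.80], [-0.82, -0.77, 0.43], [-0.43, -0.39, 0.42]]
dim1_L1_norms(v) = [2.62, 2.42, 1.11]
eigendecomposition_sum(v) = [[0.30,0.19,-0.76], [0.66,0.41,-1.68], [0.35,0.22,-0.89]] + [[0.16, 0.2, -0.52], [0.25, 0.31, -0.80], [0.13, 0.15, -0.4]] + [[0.34,-1.31,2.18], [0.18,-0.7,1.17], [0.18,-0.68,1.14]]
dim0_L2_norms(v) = [1.5, 0.97, 1.6]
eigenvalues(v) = [-0.18, 0.07, 0.78]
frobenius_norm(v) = 2.40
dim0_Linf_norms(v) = [1.09, 0.92, 1.31]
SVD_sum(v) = [[-0.14, -0.01, 0.18],[1.06, 0.04, -1.33],[0.32, 0.01, -0.40]] + [[0.94, -0.92, 0.72],[0.03, -0.02, 0.02],[0.33, -0.32, 0.25]] + [[0.0, 0.00, 0.00], [0.00, 0.0, 0.0], [-0.00, -0.00, -0.0]]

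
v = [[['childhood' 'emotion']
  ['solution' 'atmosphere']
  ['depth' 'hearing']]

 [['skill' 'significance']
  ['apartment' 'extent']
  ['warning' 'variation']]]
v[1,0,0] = 'skill'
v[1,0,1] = 'significance'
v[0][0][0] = 'childhood'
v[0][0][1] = 'emotion'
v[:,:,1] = [['emotion', 'atmosphere', 'hearing'], ['significance', 'extent', 'variation']]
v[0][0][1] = 'emotion'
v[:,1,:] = [['solution', 'atmosphere'], ['apartment', 'extent']]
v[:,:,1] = [['emotion', 'atmosphere', 'hearing'], ['significance', 'extent', 'variation']]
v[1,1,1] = 'extent'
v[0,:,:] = [['childhood', 'emotion'], ['solution', 'atmosphere'], ['depth', 'hearing']]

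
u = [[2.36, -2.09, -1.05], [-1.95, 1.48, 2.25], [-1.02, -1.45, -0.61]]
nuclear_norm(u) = 7.42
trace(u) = 3.23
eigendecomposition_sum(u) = [[2.79-0.00j, (-1.54-0j), -1.40+0.00j], [-2.15+0.00j, (1.19+0j), (1.08+0j)], [(0.06-0j), (-0.03-0j), (-0.03+0j)]] + [[(-0.22+0.16j), -0.28+0.22j, (0.18+0.31j)], [(0.1+0.43j), 0.15+0.56j, 0.58-0.06j], [-0.54-0.15j, -0.71-0.17j, -0.29+0.68j]] + [[(-0.22-0.16j),-0.28-0.22j,0.18-0.31j], [(0.1-0.43j),(0.15-0.56j),(0.58+0.06j)], [-0.54+0.15j,-0.71+0.17j,(-0.29-0.68j)]]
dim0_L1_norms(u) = [5.33, 5.02, 3.91]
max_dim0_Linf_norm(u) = 2.36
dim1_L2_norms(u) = [3.32, 3.32, 1.87]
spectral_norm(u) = 4.62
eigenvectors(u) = [[(-0.79+0j), (0.21-0.28j), 0.21+0.28j], [0.61+0.00j, (-0.28-0.51j), -0.28+0.51j], [-0.02+0.00j, 0.73+0.00j, (0.73-0j)]]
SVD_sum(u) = [[2.05, -1.87, -1.68], [-2.05, 1.88, 1.68], [0.32, -0.29, -0.26]] + [[0.18,  0.15,  0.06], [-0.03,  -0.02,  -0.01], [-1.36,  -1.11,  -0.41]] + [[0.13, -0.37, 0.57], [0.13, -0.37, 0.58], [0.01, -0.04, 0.06]]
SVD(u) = [[-0.70, -0.13, 0.7], [0.70, 0.02, 0.71], [-0.11, 0.99, 0.08]] @ diag([4.617855969325692, 1.8195702425976028, 0.9875071538051664]) @ [[-0.63, 0.58, 0.52], [-0.75, -0.62, -0.23], [0.19, -0.53, 0.82]]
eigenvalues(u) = [(3.95+0j), (-0.36+1.4j), (-0.36-1.4j)]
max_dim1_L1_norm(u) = 5.68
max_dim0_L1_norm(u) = 5.33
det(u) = 8.30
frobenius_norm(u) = 5.06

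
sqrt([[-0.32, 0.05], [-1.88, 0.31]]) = [[-0.44+0.74j, 0.09-0.10j], [(-3.37+3.62j), 0.69-0.47j]]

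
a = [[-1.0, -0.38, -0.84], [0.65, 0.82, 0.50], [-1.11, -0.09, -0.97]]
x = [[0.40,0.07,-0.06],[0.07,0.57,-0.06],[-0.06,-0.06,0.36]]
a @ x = [[-0.38, -0.24, -0.22], [0.29, 0.48, 0.09], [-0.39, -0.07, -0.28]]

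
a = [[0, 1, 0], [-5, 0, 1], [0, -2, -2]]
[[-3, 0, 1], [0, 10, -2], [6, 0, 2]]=a @ [[0, -2, 0], [-3, 0, 1], [0, 0, -2]]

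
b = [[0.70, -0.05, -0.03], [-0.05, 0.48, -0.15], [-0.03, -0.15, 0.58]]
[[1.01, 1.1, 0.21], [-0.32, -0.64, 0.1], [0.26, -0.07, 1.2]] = b @ [[1.44, 1.46, 0.47], [-0.39, -1.31, 0.99], [0.42, -0.39, 2.35]]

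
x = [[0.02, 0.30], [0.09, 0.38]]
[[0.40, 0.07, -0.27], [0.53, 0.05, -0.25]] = x @ [[0.41,  -0.67,  1.37], [1.29,  0.28,  -0.98]]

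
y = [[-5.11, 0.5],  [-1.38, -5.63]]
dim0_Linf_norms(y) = [5.11, 5.63]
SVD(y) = [[0.42, 0.91], [0.91, -0.42]] @ diag([5.962728419602346, 4.940573832467896]) @ [[-0.57,-0.82], [-0.82,0.57]]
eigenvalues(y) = [(-5.37+0.79j), (-5.37-0.79j)]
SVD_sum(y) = [[-1.42,-2.05], [-3.08,-4.45]] + [[-3.69, 2.55], [1.7, -1.18]]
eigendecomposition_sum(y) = [[(-2.56+1.28j), (0.25+1.7j)],[(-0.69-4.7j), (-2.82-0.49j)]] + [[-2.56-1.28j, 0.25-1.70j], [(-0.69+4.7j), -2.82+0.49j]]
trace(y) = -10.74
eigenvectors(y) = [[-0.16-0.49j, (-0.16+0.49j)], [0.86+0.00j, 0.86-0.00j]]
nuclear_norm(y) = 10.90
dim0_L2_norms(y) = [5.29, 5.65]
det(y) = 29.46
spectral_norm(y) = 5.96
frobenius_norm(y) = 7.74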